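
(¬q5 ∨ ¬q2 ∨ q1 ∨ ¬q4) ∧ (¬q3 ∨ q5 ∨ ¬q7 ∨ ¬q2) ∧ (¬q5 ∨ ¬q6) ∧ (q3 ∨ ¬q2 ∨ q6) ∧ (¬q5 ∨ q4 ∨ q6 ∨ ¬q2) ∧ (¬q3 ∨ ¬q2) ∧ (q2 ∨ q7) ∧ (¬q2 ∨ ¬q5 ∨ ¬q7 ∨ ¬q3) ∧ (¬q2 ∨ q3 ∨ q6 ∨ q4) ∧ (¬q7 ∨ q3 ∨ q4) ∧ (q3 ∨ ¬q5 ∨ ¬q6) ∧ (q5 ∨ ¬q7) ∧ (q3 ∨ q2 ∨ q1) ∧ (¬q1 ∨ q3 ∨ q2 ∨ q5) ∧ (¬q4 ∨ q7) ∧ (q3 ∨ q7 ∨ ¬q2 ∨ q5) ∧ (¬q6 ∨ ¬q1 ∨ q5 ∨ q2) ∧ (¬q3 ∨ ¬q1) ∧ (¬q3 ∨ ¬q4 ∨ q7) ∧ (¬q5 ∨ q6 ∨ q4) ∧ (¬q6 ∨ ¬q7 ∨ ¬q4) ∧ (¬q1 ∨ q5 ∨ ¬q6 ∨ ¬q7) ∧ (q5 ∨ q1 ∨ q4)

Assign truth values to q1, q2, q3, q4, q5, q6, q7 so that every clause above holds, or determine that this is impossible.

Case q5 = True:
Unit clause (¬q6) forces q6 = False.
Unit clause (q4) forces q4 = True.
Unit clause (q7) forces q7 = True.
Case q2 = False:
Case q3 = False:
Unit clause (q1) forces q1 = True.
All clauses are satisfied.

q1=True, q2=False, q3=False, q4=True, q5=True, q6=False, q7=True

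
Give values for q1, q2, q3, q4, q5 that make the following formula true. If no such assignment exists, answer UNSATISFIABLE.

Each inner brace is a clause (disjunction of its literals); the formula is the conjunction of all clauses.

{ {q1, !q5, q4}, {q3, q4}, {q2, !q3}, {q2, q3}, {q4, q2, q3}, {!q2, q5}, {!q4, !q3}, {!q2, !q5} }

UNSATISFIABLE

Branch on q3: set q3 = true.
Unit clause (q2) forces q2 = true.
Unit clause (q5) forces q5 = true.
But (!q5) is also a unit clause — contradiction.
Backtrack on q3: now try q3 = false.
Unit clause (q4) forces q4 = true.
Unit clause (q2) forces q2 = true.
Unit clause (q5) forces q5 = true.
But (!q5) is also a unit clause — contradiction.
Both values of q3 lead to a conflict.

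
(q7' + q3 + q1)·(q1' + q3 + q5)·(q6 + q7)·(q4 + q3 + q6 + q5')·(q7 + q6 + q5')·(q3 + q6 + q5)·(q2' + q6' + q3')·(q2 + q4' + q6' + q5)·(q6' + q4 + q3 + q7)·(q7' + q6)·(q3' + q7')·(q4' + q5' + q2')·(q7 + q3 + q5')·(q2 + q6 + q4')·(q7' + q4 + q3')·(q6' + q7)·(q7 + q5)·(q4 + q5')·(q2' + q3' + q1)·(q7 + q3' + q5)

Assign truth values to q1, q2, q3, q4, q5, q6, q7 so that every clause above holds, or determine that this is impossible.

Try q6 = 1.
Unit clause (q7) forces q7 = 1.
Unit clause (q3') forces q3 = 0.
Unit clause (q1) forces q1 = 1.
Unit clause (q5) forces q5 = 1.
Unit clause (q4) forces q4 = 1.
Unit clause (q2') forces q2 = 0.
This assignment satisfies each clause.

q1 ↦ 1,  q2 ↦ 0,  q3 ↦ 0,  q4 ↦ 1,  q5 ↦ 1,  q6 ↦ 1,  q7 ↦ 1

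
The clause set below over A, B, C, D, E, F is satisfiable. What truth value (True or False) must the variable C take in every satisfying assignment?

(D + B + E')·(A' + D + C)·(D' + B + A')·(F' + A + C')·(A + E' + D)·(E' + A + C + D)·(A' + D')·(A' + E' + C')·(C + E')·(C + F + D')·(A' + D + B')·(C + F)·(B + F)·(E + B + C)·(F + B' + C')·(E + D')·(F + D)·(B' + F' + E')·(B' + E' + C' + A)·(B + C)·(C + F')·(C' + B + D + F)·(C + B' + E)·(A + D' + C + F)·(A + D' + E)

Suppose C = 0.
(E') alone gives E = 0.
(F) alone gives F = 1.
But (F') is also a unit clause — contradiction.
So every satisfying assignment has C = True.

True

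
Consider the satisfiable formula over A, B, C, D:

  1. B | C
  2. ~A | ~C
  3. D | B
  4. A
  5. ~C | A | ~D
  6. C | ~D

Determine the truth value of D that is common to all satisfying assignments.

False

Suppose D = 1.
Unit clause (A) forces A = 1.
Unit clause (~C) forces C = 0.
Now (C) is unsatisfied and unit — conflict.
So every satisfying assignment has D = False.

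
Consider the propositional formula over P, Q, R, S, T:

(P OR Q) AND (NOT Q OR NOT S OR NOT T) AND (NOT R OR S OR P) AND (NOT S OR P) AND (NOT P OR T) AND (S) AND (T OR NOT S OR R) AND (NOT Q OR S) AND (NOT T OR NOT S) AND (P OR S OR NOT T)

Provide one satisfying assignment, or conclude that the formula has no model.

From the singleton clause (S), S = true.
From the singleton clause (P), P = true.
From the singleton clause (T), T = true.
But (NOT T) is also a unit clause — contradiction.

UNSATISFIABLE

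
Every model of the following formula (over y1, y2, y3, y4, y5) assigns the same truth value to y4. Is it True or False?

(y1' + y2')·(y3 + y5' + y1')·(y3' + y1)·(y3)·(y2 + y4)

Suppose y4 = 0.
The clause (y3) is unit, so y3 = 1.
The clause (y1) is unit, so y1 = 1.
The clause (y2') is unit, so y2 = 0.
But (y2) is also a unit clause — contradiction.
So every satisfying assignment has y4 = True.

True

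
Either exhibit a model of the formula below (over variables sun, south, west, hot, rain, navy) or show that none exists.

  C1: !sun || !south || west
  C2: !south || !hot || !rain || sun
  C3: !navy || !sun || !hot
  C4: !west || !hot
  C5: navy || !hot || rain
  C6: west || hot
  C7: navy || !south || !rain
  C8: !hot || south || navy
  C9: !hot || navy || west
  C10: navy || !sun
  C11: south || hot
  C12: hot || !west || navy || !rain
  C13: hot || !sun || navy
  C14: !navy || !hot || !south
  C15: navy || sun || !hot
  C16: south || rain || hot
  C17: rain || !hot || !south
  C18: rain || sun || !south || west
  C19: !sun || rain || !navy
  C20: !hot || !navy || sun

Try west = true.
From the singleton clause (!hot), hot = false.
From the singleton clause (south), south = true.
Try navy = true.
Try sun = true.
From the singleton clause (rain), rain = true.
Every clause now holds.

sun ↦ true; south ↦ true; west ↦ true; hot ↦ false; rain ↦ true; navy ↦ true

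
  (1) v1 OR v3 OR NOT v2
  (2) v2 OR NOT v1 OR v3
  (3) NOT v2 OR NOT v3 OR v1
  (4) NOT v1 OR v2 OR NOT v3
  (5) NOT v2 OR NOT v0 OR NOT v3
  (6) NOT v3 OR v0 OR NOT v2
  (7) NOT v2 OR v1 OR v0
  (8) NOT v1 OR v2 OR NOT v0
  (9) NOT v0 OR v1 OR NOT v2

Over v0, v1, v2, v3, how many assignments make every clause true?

6

There are 2^4 = 16 truth assignments over (v0, v1, v2, v3).
Split on v0. With v0 = true, the clauses containing v0 are satisfied and NOT v0 drops from the rest; 3 of the 2^3 = 8 assignments to the other variables satisfy what remains.
With v0 = false, by the same count on the reduced clause set, 3 assignments work.
(One model: v0=F, v1=F, v2=F, v3=F.)
Total: 3 + 3 = 6.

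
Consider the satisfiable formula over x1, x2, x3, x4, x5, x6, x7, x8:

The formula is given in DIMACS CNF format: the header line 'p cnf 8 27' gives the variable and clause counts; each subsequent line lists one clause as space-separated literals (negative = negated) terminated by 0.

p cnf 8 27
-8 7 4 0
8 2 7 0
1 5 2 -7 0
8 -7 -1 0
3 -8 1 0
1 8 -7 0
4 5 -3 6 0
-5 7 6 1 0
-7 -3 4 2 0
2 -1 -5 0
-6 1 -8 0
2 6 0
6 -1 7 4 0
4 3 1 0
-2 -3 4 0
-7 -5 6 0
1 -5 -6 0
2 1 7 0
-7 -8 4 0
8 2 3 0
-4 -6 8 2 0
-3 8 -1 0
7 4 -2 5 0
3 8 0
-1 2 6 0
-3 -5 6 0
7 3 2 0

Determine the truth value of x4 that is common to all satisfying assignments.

Suppose x4 = False.
Try x8 = False.
Unit clause (x3) forces x3 = True.
Unit clause (¬x2) forces x2 = False.
Unit clause (x7) forces x7 = True.
Now (¬x7) is unsatisfied and unit — conflict.
That branch fails; take x8 = True instead.
Unit clause (x7) forces x7 = True.
Now (¬x7) is unsatisfied and unit — conflict.
Either choice for x8 ends in contradiction.
So every satisfying assignment has x4 = True.

True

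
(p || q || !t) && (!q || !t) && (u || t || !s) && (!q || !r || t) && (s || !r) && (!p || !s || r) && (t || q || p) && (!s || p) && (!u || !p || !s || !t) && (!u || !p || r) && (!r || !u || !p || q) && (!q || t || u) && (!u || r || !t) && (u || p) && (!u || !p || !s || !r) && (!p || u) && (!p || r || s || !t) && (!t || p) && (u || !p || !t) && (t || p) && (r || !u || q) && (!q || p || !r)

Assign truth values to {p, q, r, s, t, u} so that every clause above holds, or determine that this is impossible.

Branch on q: set q = false.
Branch on p: set p = true.
From the singleton clause (u), u = true.
From the singleton clause (r), r = true.
Now (!r) is unsatisfied and unit — conflict.
Undo p and try p = false.
From the singleton clause (!t), t = false.
Now (t) is unsatisfied and unit — conflict.
Either choice for p ends in contradiction.
Undo q and try q = true.
From the singleton clause (!t), t = false.
From the singleton clause (!r), r = false.
From the singleton clause (u), u = true.
From the singleton clause (!p), p = false.
Now (p) is unsatisfied and unit — conflict.
Either choice for q ends in contradiction.

UNSATISFIABLE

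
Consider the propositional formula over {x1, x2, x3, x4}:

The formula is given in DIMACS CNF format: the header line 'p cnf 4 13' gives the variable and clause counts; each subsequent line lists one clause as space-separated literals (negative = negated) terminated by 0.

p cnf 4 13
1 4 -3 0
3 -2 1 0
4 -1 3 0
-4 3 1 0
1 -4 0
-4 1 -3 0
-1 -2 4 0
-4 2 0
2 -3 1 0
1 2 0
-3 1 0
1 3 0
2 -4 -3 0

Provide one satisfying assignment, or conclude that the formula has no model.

Suppose x1 = True.
Suppose x4 = False.
(x3) alone gives x3 = True.
(¬x2) alone gives x2 = False.
Every clause now holds.

x1: True,  x2: False,  x3: True,  x4: False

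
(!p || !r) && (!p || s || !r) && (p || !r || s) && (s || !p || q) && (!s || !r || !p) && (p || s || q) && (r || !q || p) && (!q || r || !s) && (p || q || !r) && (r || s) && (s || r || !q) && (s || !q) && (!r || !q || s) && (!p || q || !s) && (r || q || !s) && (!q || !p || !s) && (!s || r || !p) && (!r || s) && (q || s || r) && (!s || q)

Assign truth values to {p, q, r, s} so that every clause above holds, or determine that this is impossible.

Suppose p = false.
Suppose r = true.
From the singleton clause (s), s = true.
From the singleton clause (q), q = true.
This assignment satisfies each clause.

p=false, q=true, r=true, s=true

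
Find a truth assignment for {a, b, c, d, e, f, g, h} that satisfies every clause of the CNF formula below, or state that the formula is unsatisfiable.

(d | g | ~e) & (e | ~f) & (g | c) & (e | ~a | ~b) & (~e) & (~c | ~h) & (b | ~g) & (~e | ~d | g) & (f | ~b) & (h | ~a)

(~e) alone gives e = 0.
(~f) alone gives f = 0.
(~b) alone gives b = 0.
(~g) alone gives g = 0.
(c) alone gives c = 1.
(~h) alone gives h = 0.
(~a) alone gives a = 0.
No clause remains; d is free.

a ↦ 0, b ↦ 0, c ↦ 1, d ↦ 0, e ↦ 0, f ↦ 0, g ↦ 0, h ↦ 0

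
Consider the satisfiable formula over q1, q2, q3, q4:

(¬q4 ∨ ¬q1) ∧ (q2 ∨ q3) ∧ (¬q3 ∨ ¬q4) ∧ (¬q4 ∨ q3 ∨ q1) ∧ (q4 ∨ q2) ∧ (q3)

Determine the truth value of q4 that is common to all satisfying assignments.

Suppose q4 = True.
(¬q1) alone gives q1 = False.
(¬q3) alone gives q3 = False.
But (q3) is also a unit clause — contradiction.
So every satisfying assignment has q4 = False.

False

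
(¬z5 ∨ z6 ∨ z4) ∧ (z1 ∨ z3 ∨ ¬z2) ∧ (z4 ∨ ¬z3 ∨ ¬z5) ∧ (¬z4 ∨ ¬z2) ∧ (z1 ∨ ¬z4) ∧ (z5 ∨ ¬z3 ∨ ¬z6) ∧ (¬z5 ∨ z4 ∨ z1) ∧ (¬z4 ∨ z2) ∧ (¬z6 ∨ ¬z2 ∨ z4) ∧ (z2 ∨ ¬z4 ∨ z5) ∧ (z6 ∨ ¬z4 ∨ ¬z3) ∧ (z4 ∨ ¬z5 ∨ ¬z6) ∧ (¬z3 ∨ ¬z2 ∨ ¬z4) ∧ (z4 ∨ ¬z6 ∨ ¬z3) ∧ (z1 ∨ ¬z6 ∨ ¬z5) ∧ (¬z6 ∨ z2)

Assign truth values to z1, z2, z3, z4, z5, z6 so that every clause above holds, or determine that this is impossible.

z1=False; z2=False; z3=True; z4=False; z5=False; z6=False

Branch on z4: set z4 = False.
Branch on z5: set z5 = False.
Branch on z3: set z3 = True.
From the singleton clause (¬z6), z6 = False.
All clauses hold; z1, z2 can take either value.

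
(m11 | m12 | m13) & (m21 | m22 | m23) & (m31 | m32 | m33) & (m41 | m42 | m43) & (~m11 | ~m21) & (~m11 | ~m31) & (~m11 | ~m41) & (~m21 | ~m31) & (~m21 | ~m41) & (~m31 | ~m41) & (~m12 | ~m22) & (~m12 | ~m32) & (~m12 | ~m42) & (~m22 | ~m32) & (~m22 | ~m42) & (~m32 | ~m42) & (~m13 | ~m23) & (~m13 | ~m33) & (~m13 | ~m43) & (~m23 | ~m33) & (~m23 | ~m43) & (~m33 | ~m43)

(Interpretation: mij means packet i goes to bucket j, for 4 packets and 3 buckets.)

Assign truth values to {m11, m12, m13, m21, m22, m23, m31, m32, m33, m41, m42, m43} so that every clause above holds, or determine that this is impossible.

Branch on m11: set m11 = 0.
Branch on m12: set m12 = 1.
(~m22) alone gives m22 = 0.
(~m32) alone gives m32 = 0.
(~m42) alone gives m42 = 0.
Branch on m21: set m21 = 1.
(~m31) alone gives m31 = 0.
(m33) alone gives m33 = 1.
(~m41) alone gives m41 = 0.
(m43) alone gives m43 = 1.
But (~m43) is also a unit clause — contradiction.
So m21 must be the other value — set m21 = 0.
(m23) alone gives m23 = 1.
(~m13) alone gives m13 = 0.
(~m33) alone gives m33 = 0.
(m31) alone gives m31 = 1.
(~m41) alone gives m41 = 0.
(m43) alone gives m43 = 1.
But (~m43) is also a unit clause — contradiction.
Neither m21 = 1 nor m21 = 0 works.
So m12 must be the other value — set m12 = 0.
(m13) alone gives m13 = 1.
(~m23) alone gives m23 = 0.
(~m33) alone gives m33 = 0.
(~m43) alone gives m43 = 0.
Branch on m21: set m21 = 1.
(~m31) alone gives m31 = 0.
(m32) alone gives m32 = 1.
(~m41) alone gives m41 = 0.
(m42) alone gives m42 = 1.
But (~m42) is also a unit clause — contradiction.
So m21 must be the other value — set m21 = 0.
(m22) alone gives m22 = 1.
(~m32) alone gives m32 = 0.
(m31) alone gives m31 = 1.
(~m41) alone gives m41 = 0.
(m42) alone gives m42 = 1.
But (~m42) is also a unit clause — contradiction.
Neither m21 = 1 nor m21 = 0 works.
Neither m12 = 1 nor m12 = 0 works.
So m11 must be the other value — set m11 = 1.
(~m21) alone gives m21 = 0.
(~m31) alone gives m31 = 0.
(~m41) alone gives m41 = 0.
Branch on m22: set m22 = 1.
(~m12) alone gives m12 = 0.
(~m32) alone gives m32 = 0.
(m33) alone gives m33 = 1.
(~m42) alone gives m42 = 0.
(m43) alone gives m43 = 1.
But (~m43) is also a unit clause — contradiction.
So m22 must be the other value — set m22 = 0.
(m23) alone gives m23 = 1.
(~m13) alone gives m13 = 0.
(~m33) alone gives m33 = 0.
(m32) alone gives m32 = 1.
(~m12) alone gives m12 = 0.
(~m42) alone gives m42 = 0.
(m43) alone gives m43 = 1.
But (~m43) is also a unit clause — contradiction.
Neither m22 = 1 nor m22 = 0 works.
Neither m11 = 1 nor m11 = 0 works.

UNSATISFIABLE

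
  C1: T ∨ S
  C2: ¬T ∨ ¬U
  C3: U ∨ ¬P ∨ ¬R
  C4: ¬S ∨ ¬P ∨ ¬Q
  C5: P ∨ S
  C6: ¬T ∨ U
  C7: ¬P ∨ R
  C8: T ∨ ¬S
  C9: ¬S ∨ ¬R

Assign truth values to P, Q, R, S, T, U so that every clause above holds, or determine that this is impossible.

UNSATISFIABLE

Suppose T = True.
Unit clause (¬U) forces U = False.
That conflicts with the unit clause (U).
So T must be the other value — set T = False.
Unit clause (S) forces S = True.
That conflicts with the unit clause (¬S).
Neither T = True nor T = False works.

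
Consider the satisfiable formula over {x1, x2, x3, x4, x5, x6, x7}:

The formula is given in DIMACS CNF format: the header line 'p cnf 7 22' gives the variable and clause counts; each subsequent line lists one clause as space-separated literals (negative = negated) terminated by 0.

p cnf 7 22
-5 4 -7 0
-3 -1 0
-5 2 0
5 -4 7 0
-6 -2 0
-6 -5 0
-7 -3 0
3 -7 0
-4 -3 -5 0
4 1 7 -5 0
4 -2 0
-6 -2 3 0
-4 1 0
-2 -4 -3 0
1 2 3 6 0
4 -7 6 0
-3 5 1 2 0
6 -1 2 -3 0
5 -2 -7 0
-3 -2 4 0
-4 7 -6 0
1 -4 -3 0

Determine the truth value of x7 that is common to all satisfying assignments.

False

Suppose x7 = True.
(¬x3) alone gives x3 = False.
But (x3) is also a unit clause — contradiction.
So every satisfying assignment has x7 = False.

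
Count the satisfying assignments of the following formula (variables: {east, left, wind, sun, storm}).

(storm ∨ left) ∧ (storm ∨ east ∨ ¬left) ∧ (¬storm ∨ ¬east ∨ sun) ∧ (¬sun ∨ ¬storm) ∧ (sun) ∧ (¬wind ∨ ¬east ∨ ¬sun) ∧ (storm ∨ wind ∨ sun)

1

There are 2^5 = 32 truth assignments over (east, left, wind, sun, storm).
Split on wind. With wind = True, the clauses containing wind are satisfied and ¬wind drops from the rest; 0 of the 2^4 = 16 assignments to the other variables satisfy what remains.
With wind = False, by the same count on the reduced clause set, 1 assignment works.
Total: 0 + 1 = 1.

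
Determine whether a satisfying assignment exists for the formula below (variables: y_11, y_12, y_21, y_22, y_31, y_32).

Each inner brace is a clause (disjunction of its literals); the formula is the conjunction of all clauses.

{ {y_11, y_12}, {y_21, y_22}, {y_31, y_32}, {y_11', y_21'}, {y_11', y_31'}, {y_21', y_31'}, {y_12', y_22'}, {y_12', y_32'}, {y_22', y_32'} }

Case y_11 = 1:
(y_21') alone gives y_21 = 0.
(y_22) alone gives y_22 = 1.
(y_31') alone gives y_31 = 0.
(y_32) alone gives y_32 = 1.
But (y_32') is also a unit clause — contradiction.
That branch fails; take y_11 = 0 instead.
(y_12) alone gives y_12 = 1.
(y_22') alone gives y_22 = 0.
(y_21) alone gives y_21 = 1.
(y_31') alone gives y_31 = 0.
(y_32) alone gives y_32 = 1.
But (y_32') is also a unit clause — contradiction.
Neither y_11 = 1 nor y_11 = 0 works.
No assignment satisfies every clause.

No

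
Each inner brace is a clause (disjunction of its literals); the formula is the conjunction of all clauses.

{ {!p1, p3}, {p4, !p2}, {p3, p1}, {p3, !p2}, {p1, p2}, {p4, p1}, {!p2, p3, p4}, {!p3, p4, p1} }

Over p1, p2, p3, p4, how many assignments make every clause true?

There are 2^4 = 16 truth assignments over (p1, p2, p3, p4).
Check each against the 8 clauses (columns in the order p1, p2, p3, p4):
  F F F F  ✗ fails (p3 || p1)
  F F F T  ✗ fails (p3 || p1)
  F F T F  ✗ fails (p1 || p2)
  F F T T  ✗ fails (p1 || p2)
  F T F F  ✗ fails (p4 || !p2)
  F T F T  ✗ fails (p3 || p1)
  F T T F  ✗ fails (p4 || !p2)
  F T T T  ✓ satisfies all
  T F F F  ✗ fails (!p1 || p3)
  T F F T  ✗ fails (!p1 || p3)
  T F T F  ✓ satisfies all
  T F T T  ✓ satisfies all
  T T F F  ✗ fails (!p1 || p3)
  T T F T  ✗ fails (!p1 || p3)
  T T T F  ✗ fails (p4 || !p2)
  T T T T  ✓ satisfies all
4 of the 16 rows are models.

4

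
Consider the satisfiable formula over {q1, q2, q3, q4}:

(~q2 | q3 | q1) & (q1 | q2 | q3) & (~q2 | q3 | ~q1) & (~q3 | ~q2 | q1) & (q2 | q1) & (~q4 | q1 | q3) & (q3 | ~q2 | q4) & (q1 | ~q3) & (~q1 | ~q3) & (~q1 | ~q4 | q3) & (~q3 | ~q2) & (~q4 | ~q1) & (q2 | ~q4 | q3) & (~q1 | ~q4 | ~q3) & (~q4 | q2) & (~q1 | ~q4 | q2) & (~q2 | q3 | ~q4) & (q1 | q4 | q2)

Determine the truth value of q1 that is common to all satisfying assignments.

Suppose q1 = 0.
From the singleton clause (q2), q2 = 1.
From the singleton clause (q3), q3 = 1.
Now (~q3) is unsatisfied and unit — conflict.
So every satisfying assignment has q1 = True.

True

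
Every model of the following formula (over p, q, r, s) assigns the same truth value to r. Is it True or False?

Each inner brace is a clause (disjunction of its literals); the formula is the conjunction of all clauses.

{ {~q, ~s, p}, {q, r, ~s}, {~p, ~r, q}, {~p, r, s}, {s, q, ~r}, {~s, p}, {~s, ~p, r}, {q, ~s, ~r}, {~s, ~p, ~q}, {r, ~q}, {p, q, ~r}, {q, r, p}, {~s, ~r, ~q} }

True

Suppose r = 0.
The clause (~q) is unit, so q = 0.
The clause (~s) is unit, so s = 0.
The clause (~p) is unit, so p = 0.
But (p) is also a unit clause — contradiction.
So every satisfying assignment has r = True.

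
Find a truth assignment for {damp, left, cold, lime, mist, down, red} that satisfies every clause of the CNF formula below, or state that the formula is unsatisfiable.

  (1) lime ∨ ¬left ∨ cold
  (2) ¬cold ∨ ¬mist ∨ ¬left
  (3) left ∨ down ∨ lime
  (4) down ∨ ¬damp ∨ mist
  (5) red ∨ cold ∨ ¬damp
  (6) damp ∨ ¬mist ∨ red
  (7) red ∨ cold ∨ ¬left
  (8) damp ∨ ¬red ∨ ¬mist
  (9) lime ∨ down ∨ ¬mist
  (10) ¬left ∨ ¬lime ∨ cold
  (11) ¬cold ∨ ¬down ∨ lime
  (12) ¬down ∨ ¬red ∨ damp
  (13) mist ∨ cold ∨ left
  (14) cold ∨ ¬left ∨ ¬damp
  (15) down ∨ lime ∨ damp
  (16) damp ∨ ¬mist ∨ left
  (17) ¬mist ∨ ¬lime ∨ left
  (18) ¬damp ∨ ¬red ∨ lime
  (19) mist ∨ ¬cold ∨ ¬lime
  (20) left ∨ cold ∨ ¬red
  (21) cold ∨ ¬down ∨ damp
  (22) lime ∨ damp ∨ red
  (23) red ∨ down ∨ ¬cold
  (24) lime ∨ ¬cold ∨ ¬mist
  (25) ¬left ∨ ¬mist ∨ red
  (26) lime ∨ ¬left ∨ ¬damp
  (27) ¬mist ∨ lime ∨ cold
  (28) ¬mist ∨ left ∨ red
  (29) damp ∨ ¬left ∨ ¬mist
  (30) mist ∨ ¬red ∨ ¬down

UNSATISFIABLE

Try lime = True.
Try left = False.
(¬mist) alone gives mist = False.
(cold) alone gives cold = True.
Now (¬cold) is unsatisfied and unit — conflict.
Undo left and try left = True.
(cold) alone gives cold = True.
(¬mist) alone gives mist = False.
Now (mist) is unsatisfied and unit — conflict.
Either choice for left ends in contradiction.
Undo lime and try lime = False.
Try left = False.
(down) alone gives down = True.
(¬cold) alone gives cold = False.
(mist) alone gives mist = True.
Now (¬mist) is unsatisfied and unit — conflict.
Undo left and try left = True.
(cold) alone gives cold = True.
(¬mist) alone gives mist = False.
(¬down) alone gives down = False.
(¬damp) alone gives damp = False.
Now (damp) is unsatisfied and unit — conflict.
Either choice for left ends in contradiction.
Either choice for lime ends in contradiction.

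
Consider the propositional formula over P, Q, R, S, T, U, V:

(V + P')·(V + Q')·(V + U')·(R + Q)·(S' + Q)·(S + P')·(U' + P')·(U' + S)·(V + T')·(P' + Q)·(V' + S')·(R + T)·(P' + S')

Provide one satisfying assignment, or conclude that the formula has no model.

Branch on V: set V = 1.
The clause (S') is unit, so S = 0.
The clause (P') is unit, so P = 0.
The clause (U') is unit, so U = 0.
Branch on R: set R = 0.
The clause (Q) is unit, so Q = 1.
The clause (T) is unit, so T = 1.
This assignment satisfies each clause.

P ↦ 0, Q ↦ 1, R ↦ 0, S ↦ 0, T ↦ 1, U ↦ 0, V ↦ 1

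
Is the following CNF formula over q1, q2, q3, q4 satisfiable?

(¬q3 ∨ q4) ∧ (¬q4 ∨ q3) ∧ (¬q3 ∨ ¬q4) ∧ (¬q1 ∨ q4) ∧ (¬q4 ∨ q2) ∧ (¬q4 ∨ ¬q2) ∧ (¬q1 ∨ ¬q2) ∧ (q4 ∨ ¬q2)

Yes

Case q3 = False:
From the singleton clause (¬q4), q4 = False.
From the singleton clause (¬q1), q1 = False.
From the singleton clause (¬q2), q2 = False.
All clauses are satisfied.
A satisfying assignment: q1=False; q2=False; q3=False; q4=False.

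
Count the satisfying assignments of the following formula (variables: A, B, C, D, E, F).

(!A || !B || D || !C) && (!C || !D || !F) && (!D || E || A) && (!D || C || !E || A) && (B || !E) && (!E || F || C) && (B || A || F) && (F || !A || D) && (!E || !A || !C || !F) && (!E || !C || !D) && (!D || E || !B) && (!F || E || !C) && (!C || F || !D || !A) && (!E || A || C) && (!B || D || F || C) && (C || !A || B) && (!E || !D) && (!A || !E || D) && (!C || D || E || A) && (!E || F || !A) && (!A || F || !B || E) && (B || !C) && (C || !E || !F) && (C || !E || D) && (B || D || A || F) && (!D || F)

5

There are 2^6 = 64 truth assignments over (A, B, C, D, E, F).
Split on D. With D = true, the clauses containing D are satisfied and !D drops from the rest; 0 of the 2^5 = 32 assignments to the other variables satisfy what remains.
With D = false, by the same count on the reduced clause set, 5 assignments work.
(One model: A=F, B=F, C=F, D=F, E=F, F=T.)
Total: 0 + 5 = 5.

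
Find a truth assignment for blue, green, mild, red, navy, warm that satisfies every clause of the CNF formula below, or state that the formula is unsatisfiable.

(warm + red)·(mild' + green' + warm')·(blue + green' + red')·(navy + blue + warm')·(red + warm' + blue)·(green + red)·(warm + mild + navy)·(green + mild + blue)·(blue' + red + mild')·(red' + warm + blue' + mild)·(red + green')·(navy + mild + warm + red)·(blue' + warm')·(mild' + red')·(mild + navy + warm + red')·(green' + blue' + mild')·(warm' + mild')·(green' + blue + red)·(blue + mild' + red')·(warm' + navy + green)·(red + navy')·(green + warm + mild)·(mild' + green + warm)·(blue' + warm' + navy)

Case warm = 1:
From the singleton clause (blue'), blue = 0.
From the singleton clause (navy), navy = 1.
From the singleton clause (red), red = 1.
From the singleton clause (green'), green = 0.
From the singleton clause (mild), mild = 1.
Now (mild') is unsatisfied and unit — conflict.
Undo warm and try warm = 0.
From the singleton clause (red), red = 1.
From the singleton clause (mild'), mild = 0.
From the singleton clause (navy), navy = 1.
From the singleton clause (blue'), blue = 0.
From the singleton clause (green'), green = 0.
Now (green) is unsatisfied and unit — conflict.
Both values of warm lead to a conflict.

UNSATISFIABLE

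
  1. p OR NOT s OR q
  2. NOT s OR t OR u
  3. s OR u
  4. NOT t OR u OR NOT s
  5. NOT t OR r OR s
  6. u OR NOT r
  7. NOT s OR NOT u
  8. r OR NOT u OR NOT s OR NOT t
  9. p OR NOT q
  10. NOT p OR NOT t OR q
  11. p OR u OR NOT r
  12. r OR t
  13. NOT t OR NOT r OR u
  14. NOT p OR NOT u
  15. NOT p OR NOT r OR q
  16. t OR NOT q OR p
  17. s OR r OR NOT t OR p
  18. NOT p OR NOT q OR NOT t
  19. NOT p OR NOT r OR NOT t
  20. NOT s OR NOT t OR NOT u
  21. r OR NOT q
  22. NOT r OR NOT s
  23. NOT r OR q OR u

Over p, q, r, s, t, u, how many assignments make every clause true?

There are 2^6 = 64 truth assignments over (p, q, r, s, t, u).
Split on u. With u = true, the clauses containing u are satisfied and NOT u drops from the rest; 2 of the 2^5 = 32 assignments to the other variables satisfy what remains.
With u = false, by the same count on the reduced clause set, 0 assignments work.
(One model: p=F, q=F, r=T, s=F, t=F, u=T.)
Total: 2 + 0 = 2.

2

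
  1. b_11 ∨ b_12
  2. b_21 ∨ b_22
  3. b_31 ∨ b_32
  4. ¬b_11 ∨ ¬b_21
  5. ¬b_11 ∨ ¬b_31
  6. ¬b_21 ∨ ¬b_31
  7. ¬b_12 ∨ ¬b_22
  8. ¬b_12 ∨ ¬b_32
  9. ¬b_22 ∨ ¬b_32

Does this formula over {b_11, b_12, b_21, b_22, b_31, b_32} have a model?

Unsatisfiable

Branch on b_11: set b_11 = True.
The clause (¬b_21) is unit, so b_21 = False.
The clause (b_22) is unit, so b_22 = True.
The clause (¬b_31) is unit, so b_31 = False.
The clause (b_32) is unit, so b_32 = True.
Now (¬b_32) is unsatisfied and unit — conflict.
Backtrack on b_11: now try b_11 = False.
The clause (b_12) is unit, so b_12 = True.
The clause (¬b_22) is unit, so b_22 = False.
The clause (b_21) is unit, so b_21 = True.
The clause (¬b_31) is unit, so b_31 = False.
The clause (b_32) is unit, so b_32 = True.
Now (¬b_32) is unsatisfied and unit — conflict.
Either choice for b_11 ends in contradiction.
No assignment satisfies every clause.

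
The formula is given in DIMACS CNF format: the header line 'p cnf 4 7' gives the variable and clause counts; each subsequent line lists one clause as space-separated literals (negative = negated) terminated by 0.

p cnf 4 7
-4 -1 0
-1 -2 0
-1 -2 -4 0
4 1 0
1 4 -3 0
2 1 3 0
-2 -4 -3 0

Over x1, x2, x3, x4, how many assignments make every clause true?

There are 2^4 = 16 truth assignments over (x1, x2, x3, x4).
Check each against the 7 clauses (columns in the order x1, x2, x3, x4):
  F F F F  ✗ fails (x4 ∨ x1)
  F F F T  ✗ fails (x2 ∨ x1 ∨ x3)
  F F T F  ✗ fails (x4 ∨ x1)
  F F T T  ✓ satisfies all
  F T F F  ✗ fails (x4 ∨ x1)
  F T F T  ✓ satisfies all
  F T T F  ✗ fails (x4 ∨ x1)
  F T T T  ✗ fails (¬x2 ∨ ¬x4 ∨ ¬x3)
  T F F F  ✓ satisfies all
  T F F T  ✗ fails (¬x4 ∨ ¬x1)
  T F T F  ✓ satisfies all
  T F T T  ✗ fails (¬x4 ∨ ¬x1)
  T T F F  ✗ fails (¬x1 ∨ ¬x2)
  T T F T  ✗ fails (¬x4 ∨ ¬x1)
  T T T F  ✗ fails (¬x1 ∨ ¬x2)
  T T T T  ✗ fails (¬x4 ∨ ¬x1)
4 of the 16 rows are models.

4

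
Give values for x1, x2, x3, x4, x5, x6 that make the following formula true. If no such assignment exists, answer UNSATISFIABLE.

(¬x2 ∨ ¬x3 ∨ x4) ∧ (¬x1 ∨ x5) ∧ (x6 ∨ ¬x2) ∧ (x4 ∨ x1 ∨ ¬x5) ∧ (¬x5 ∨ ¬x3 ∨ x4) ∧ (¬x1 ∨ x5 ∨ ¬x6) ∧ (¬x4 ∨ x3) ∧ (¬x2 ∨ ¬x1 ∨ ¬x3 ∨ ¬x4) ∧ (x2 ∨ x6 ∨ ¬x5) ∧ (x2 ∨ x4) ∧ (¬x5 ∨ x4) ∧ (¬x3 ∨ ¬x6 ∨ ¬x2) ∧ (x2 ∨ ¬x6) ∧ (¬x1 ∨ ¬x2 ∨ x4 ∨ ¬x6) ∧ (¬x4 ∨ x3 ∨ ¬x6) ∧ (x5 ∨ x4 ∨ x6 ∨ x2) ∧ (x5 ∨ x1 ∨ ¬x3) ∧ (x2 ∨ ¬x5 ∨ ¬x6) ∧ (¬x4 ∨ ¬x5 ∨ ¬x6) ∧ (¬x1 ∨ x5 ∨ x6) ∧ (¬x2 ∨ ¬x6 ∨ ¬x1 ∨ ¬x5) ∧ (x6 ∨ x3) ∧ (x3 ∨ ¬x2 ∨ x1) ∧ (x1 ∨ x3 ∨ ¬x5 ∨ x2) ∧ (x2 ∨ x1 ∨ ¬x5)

Case x1 = False:
Case x6 = True:
(x2) alone gives x2 = True.
(¬x3) alone gives x3 = False.
That conflicts with the unit clause (x3).
So x6 must be the other value — set x6 = False.
(¬x2) alone gives x2 = False.
(¬x5) alone gives x5 = False.
(x4) alone gives x4 = True.
(x3) alone gives x3 = True.
That conflicts with the unit clause (¬x3).
Either choice for x6 ends in contradiction.
So x1 must be the other value — set x1 = True.
(x5) alone gives x5 = True.
(x4) alone gives x4 = True.
(x3) alone gives x3 = True.
(¬x2) alone gives x2 = False.
(x6) alone gives x6 = True.
That conflicts with the unit clause (¬x6).
Either choice for x1 ends in contradiction.

UNSATISFIABLE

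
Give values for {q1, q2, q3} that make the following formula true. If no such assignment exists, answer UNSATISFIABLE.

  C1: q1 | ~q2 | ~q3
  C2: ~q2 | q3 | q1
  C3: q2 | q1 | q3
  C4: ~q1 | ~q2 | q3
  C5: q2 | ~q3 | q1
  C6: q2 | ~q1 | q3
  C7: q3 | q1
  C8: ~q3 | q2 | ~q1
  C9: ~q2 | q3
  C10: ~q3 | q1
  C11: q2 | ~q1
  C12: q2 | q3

q1 ↦ 1; q2 ↦ 1; q3 ↦ 1

Branch on q3: set q3 = 1.
(q1) alone gives q1 = 1.
(q2) alone gives q2 = 1.
All clauses are satisfied.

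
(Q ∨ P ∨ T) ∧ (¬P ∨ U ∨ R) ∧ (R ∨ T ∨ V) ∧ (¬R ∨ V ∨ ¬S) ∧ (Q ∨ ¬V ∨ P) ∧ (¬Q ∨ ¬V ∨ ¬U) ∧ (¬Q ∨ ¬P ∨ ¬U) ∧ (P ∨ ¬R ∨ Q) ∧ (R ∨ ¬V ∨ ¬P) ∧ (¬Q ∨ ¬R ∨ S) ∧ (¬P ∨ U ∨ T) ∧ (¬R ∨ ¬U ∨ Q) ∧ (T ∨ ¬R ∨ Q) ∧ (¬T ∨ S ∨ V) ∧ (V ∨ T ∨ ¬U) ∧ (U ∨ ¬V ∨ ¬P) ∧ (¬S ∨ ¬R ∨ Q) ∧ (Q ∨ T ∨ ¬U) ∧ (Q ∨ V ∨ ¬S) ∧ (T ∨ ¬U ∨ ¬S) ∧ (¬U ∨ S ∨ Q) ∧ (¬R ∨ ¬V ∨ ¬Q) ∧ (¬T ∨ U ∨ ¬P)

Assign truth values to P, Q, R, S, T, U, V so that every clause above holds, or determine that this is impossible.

P: False; Q: True; R: False; S: True; T: True; U: False; V: False

Suppose Q = True.
Suppose V = False.
Suppose R = False.
From the singleton clause (T), T = True.
From the singleton clause (S), S = True.
Suppose P = False.
Every clause is now satisfied; U is unconstrained.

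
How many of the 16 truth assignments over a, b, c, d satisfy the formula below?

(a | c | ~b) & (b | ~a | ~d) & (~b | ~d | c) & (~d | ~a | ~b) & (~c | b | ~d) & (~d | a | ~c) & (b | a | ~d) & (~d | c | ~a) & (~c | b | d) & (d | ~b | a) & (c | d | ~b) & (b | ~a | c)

2

There are 2^4 = 16 truth assignments over (a, b, c, d).
Check each against the 12 clauses (columns in the order a, b, c, d):
  F F F F  ✓ satisfies all
  F F F T  ✗ fails (b | a | ~d)
  F F T F  ✗ fails (~c | b | d)
  F F T T  ✗ fails (~c | b | ~d)
  F T F F  ✗ fails (a | c | ~b)
  F T F T  ✗ fails (a | c | ~b)
  F T T F  ✗ fails (d | ~b | a)
  F T T T  ✗ fails (~d | a | ~c)
  T F F F  ✗ fails (b | ~a | c)
  T F F T  ✗ fails (b | ~a | ~d)
  T F T F  ✗ fails (~c | b | d)
  T F T T  ✗ fails (b | ~a | ~d)
  T T F F  ✗ fails (c | d | ~b)
  T T F T  ✗ fails (~b | ~d | c)
  T T T F  ✓ satisfies all
  T T T T  ✗ fails (~d | ~a | ~b)
2 of the 16 rows are models.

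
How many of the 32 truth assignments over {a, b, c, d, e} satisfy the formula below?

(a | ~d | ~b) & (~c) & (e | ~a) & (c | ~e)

There are 2^5 = 32 truth assignments over (a, b, c, d, e).
Split on b. With b = 1, the clauses containing b are satisfied and ~b drops from the rest; 1 of the 2^4 = 16 assignments to the other variables satisfy what remains.
With b = 0, by the same count on the reduced clause set, 2 assignments work.
(One model: a=F, b=F, c=F, d=F, e=F.)
Total: 1 + 2 = 3.

3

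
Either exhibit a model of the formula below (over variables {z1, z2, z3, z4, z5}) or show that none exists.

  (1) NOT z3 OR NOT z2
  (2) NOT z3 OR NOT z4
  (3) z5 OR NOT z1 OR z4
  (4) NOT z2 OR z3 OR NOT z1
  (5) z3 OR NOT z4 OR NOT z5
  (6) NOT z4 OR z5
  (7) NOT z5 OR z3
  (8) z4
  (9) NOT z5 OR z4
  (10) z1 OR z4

UNSATISFIABLE

(z4) alone gives z4 = true.
(NOT z3) alone gives z3 = false.
(NOT z5) alone gives z5 = false.
But (z5) is also a unit clause — contradiction.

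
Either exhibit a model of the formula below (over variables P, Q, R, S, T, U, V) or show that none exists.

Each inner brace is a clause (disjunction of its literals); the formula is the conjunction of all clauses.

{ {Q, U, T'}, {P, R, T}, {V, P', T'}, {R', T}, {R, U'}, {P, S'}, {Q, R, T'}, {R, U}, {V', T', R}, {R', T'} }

Case R = 0:
Unit clause (U') forces U = 0.
Now (U) is unsatisfied and unit — conflict.
So R must be the other value — set R = 1.
Unit clause (T) forces T = 1.
Now (T') is unsatisfied and unit — conflict.
Neither R = 1 nor R = 0 works.

UNSATISFIABLE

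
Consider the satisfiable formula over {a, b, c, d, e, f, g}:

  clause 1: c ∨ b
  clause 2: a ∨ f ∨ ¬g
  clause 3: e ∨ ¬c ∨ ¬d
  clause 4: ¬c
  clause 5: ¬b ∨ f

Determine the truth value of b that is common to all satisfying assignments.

Suppose b = False.
Unit clause (c) forces c = True.
That conflicts with the unit clause (¬c).
So every satisfying assignment has b = True.

True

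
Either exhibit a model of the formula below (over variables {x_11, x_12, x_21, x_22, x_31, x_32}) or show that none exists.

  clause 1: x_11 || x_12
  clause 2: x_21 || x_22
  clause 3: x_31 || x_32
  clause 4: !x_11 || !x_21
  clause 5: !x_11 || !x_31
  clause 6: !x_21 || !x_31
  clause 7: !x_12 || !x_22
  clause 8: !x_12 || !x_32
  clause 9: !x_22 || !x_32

UNSATISFIABLE

Suppose x_11 = true.
Unit clause (!x_21) forces x_21 = false.
Unit clause (x_22) forces x_22 = true.
Unit clause (!x_31) forces x_31 = false.
Unit clause (x_32) forces x_32 = true.
That conflicts with the unit clause (!x_32).
Backtrack on x_11: now try x_11 = false.
Unit clause (x_12) forces x_12 = true.
Unit clause (!x_22) forces x_22 = false.
Unit clause (x_21) forces x_21 = true.
Unit clause (!x_31) forces x_31 = false.
Unit clause (x_32) forces x_32 = true.
That conflicts with the unit clause (!x_32).
Either choice for x_11 ends in contradiction.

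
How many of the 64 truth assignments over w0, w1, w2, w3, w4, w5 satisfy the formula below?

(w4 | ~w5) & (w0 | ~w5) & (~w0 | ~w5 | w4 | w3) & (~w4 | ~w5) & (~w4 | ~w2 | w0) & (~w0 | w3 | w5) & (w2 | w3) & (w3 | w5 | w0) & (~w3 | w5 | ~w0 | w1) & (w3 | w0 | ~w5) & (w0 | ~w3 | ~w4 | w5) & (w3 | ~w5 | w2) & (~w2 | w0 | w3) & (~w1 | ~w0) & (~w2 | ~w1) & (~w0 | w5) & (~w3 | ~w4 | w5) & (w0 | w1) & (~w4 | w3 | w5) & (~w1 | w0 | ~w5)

There are 2^6 = 64 truth assignments over (w0, w1, w2, w3, w4, w5).
Split on w5. With w5 = 1, the clauses containing w5 are satisfied and ~w5 drops from the rest; 0 of the 2^5 = 32 assignments to the other variables satisfy what remains.
With w5 = 0, by the same count on the reduced clause set, 1 assignment works.
(One model: w0=F, w1=T, w2=F, w3=T, w4=F, w5=F.)
Total: 0 + 1 = 1.

1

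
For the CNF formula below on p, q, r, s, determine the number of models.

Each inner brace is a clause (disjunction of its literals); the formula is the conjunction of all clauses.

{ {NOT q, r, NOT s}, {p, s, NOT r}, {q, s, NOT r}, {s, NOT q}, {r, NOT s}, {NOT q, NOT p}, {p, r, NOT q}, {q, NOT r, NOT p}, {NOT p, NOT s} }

4

There are 2^4 = 16 truth assignments over (p, q, r, s).
Check each against the 9 clauses (columns in the order p, q, r, s):
  F F F F  ✓ satisfies all
  F F F T  ✗ fails (r OR NOT s)
  F F T F  ✗ fails (p OR s OR NOT r)
  F F T T  ✓ satisfies all
  F T F F  ✗ fails (s OR NOT q)
  F T F T  ✗ fails (NOT q OR r OR NOT s)
  F T T F  ✗ fails (p OR s OR NOT r)
  F T T T  ✓ satisfies all
  T F F F  ✓ satisfies all
  T F F T  ✗ fails (r OR NOT s)
  T F T F  ✗ fails (q OR s OR NOT r)
  T F T T  ✗ fails (q OR NOT r OR NOT p)
  T T F F  ✗ fails (s OR NOT q)
  T T F T  ✗ fails (NOT q OR r OR NOT s)
  T T T F  ✗ fails (s OR NOT q)
  T T T T  ✗ fails (NOT q OR NOT p)
4 of the 16 rows are models.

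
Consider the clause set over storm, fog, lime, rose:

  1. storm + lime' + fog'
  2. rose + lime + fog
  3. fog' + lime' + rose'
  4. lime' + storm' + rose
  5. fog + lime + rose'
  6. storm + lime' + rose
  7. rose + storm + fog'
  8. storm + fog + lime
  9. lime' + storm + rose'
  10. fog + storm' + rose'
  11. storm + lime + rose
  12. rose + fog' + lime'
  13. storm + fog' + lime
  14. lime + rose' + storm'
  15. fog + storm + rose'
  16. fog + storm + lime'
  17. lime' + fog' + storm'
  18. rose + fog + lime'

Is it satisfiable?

Yes

Try storm = 1.
Try lime = 0.
(rose') alone gives rose = 0.
(fog) alone gives fog = 1.
This assignment satisfies each clause.
A satisfying assignment: storm=1, fog=1, lime=0, rose=0.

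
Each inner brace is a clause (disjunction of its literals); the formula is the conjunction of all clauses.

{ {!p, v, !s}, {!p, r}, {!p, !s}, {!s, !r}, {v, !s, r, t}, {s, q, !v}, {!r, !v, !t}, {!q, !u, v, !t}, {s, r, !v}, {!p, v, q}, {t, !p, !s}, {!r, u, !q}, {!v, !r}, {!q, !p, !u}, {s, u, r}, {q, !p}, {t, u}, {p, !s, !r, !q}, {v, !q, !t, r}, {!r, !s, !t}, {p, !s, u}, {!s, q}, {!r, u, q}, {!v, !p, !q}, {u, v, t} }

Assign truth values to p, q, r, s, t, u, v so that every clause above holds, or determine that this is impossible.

Branch on p: set p = false.
Branch on s: set s = false.
Branch on q: set q = false.
(!v) alone gives v = false.
Branch on u: set u = true.
All clauses hold; r, t can take either value.

p: false, q: false, r: true, s: false, t: false, u: true, v: false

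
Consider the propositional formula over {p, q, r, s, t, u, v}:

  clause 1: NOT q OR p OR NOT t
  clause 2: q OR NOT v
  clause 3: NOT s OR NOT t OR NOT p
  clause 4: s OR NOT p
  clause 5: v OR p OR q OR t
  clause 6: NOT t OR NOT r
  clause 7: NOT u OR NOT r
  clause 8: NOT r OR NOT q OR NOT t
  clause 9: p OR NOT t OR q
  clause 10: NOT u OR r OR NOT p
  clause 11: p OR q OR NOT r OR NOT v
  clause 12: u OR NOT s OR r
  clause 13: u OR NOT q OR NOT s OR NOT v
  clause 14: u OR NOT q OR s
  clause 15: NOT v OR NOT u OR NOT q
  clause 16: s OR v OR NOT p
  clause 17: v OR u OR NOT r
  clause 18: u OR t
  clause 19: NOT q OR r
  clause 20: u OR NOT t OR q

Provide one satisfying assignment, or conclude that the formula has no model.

Branch on q: set q = true.
From the singleton clause (r), r = true.
From the singleton clause (NOT t), t = false.
From the singleton clause (NOT u), u = false.
Now (u) is unsatisfied and unit — conflict.
So q must be the other value — set q = false.
From the singleton clause (NOT v), v = false.
Branch on s: set s = true.
Branch on t: set t = false.
From the singleton clause (p), p = true.
From the singleton clause (u), u = true.
From the singleton clause (NOT r), r = false.
Now (r) is unsatisfied and unit — conflict.
So t must be the other value — set t = true.
From the singleton clause (NOT p), p = false.
Now (p) is unsatisfied and unit — conflict.
Both values of t lead to a conflict.
So s must be the other value — set s = false.
From the singleton clause (NOT p), p = false.
From the singleton clause (t), t = true.
Now (NOT t) is unsatisfied and unit — conflict.
Both values of s lead to a conflict.
Both values of q lead to a conflict.

UNSATISFIABLE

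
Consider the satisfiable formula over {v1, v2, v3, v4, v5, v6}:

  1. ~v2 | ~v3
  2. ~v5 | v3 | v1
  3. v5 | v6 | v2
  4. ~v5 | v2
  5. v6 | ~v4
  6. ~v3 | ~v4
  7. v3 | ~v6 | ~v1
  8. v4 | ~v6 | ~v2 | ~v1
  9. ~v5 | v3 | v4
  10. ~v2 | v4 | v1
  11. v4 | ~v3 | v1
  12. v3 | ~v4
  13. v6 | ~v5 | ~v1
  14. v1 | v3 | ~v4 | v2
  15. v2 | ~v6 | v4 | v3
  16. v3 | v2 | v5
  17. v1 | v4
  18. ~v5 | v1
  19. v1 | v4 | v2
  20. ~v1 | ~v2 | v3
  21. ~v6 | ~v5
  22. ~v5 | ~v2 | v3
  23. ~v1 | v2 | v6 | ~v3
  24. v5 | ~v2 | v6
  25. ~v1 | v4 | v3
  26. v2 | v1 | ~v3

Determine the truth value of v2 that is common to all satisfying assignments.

False

Suppose v2 = 1.
(~v3) alone gives v3 = 0.
(~v4) alone gives v4 = 0.
(~v5) alone gives v5 = 0.
(v1) alone gives v1 = 1.
That conflicts with the unit clause (~v1).
So every satisfying assignment has v2 = False.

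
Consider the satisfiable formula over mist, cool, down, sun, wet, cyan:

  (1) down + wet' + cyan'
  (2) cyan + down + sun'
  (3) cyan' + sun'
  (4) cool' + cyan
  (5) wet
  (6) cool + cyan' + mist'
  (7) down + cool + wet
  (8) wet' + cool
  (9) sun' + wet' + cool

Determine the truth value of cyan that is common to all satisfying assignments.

Suppose cyan = 0.
(cool') alone gives cool = 0.
(wet) alone gives wet = 1.
Now (wet') is unsatisfied and unit — conflict.
So every satisfying assignment has cyan = True.

True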